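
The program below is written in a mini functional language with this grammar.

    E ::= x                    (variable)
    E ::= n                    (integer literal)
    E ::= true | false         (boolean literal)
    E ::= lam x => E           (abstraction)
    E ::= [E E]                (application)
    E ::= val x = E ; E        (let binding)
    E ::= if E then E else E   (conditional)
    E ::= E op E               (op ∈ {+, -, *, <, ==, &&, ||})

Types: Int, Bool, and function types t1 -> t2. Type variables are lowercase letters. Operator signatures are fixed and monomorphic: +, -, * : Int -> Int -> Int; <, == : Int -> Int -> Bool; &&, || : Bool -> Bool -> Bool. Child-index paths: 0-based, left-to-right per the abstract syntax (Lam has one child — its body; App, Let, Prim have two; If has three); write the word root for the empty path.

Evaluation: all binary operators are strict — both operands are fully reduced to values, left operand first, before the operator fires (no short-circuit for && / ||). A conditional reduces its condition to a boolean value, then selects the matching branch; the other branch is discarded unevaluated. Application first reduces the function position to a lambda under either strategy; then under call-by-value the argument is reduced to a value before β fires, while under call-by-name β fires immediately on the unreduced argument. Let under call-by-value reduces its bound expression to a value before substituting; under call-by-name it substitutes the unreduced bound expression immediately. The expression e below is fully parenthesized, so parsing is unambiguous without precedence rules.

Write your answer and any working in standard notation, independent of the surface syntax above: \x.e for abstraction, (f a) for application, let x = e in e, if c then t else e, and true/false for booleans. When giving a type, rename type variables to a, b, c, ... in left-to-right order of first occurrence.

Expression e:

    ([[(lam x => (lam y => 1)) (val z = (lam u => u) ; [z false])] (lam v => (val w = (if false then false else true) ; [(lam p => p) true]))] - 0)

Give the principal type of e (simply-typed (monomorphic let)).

Trace:
\y._ : b -> Int
\x._ : a -> b -> Int
u : c
\u._ : c -> c
let z : c -> c
z : c -> c
  unify c -> c ~ Bool -> d
  unify c ~ Bool
  unify Bool ~ d
_ _ : Bool
  unify a -> b -> Int ~ Bool -> e
  unify a ~ Bool
  unify b -> Int ~ e
_ _ : b -> Int
  unify Bool ~ Bool
  unify Bool ~ Bool
let w : Bool
p : g
\p._ : g -> g
  unify g -> g ~ Bool -> h
  unify g ~ Bool
  unify Bool ~ h
_ _ : Bool
\v._ : f -> Bool
  unify b -> Int ~ (f -> Bool) -> i
  unify b ~ f -> Bool
  unify Int ~ i
_ _ : Int
  unify Int ~ Int
  unify Int ~ Int

Answer: Int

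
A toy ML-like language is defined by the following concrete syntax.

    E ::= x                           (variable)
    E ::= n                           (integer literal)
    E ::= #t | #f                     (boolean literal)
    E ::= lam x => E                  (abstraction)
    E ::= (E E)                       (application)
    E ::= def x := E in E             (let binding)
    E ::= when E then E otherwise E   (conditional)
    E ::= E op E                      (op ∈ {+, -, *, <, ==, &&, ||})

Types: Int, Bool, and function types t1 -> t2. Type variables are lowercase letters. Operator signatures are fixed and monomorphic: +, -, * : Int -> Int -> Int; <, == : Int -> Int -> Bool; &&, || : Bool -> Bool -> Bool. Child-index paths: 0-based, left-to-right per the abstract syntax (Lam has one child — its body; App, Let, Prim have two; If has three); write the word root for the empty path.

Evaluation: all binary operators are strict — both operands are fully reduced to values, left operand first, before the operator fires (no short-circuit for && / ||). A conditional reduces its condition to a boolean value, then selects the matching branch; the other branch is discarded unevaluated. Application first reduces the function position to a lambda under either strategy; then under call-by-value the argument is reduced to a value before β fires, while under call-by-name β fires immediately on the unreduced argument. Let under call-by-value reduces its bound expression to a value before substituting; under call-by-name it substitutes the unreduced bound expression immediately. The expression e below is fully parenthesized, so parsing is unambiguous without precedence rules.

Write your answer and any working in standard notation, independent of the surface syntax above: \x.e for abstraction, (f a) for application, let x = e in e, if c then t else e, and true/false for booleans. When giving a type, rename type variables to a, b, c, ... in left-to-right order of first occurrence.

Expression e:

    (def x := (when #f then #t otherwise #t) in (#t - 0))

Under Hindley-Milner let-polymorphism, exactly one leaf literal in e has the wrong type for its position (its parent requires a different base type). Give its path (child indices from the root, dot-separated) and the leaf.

Answer: 1.0 : true

Working:
  unify Bool ~ Bool
  unify Bool ~ Bool
let x : Bool
  unify Bool ~ Int
  FAIL: mismatch Bool ~ Int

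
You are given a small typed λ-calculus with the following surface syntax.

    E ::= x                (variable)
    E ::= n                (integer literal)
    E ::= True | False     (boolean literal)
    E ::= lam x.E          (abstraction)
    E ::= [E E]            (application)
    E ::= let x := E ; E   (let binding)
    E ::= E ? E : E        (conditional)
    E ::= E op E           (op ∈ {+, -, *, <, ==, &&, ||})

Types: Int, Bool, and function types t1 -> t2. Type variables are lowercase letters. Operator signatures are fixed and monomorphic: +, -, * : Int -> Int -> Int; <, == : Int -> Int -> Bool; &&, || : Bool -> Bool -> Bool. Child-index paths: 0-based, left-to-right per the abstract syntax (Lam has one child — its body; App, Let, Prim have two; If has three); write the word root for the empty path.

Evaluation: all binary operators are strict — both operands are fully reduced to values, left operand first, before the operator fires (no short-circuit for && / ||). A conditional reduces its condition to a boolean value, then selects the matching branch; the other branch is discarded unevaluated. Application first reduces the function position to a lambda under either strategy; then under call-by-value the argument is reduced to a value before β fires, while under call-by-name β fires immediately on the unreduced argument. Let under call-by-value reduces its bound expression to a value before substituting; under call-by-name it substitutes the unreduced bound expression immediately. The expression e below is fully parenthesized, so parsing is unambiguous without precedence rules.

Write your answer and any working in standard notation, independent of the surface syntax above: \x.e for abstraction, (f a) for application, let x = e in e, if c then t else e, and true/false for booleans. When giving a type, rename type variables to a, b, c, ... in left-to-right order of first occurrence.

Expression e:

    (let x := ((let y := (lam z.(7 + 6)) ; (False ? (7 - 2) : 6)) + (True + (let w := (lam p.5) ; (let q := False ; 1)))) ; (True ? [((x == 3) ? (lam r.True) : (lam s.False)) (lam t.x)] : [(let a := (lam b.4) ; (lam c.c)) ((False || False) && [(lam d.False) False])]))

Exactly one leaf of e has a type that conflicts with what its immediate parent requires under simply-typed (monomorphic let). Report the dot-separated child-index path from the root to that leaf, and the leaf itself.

Answer: 0.1.0 : true

Trace:
  unify Int ~ Int
  unify Int ~ Int
\z._ : a -> Int
let y : a -> Int
  unify Bool ~ Bool
  unify Int ~ Int
  unify Int ~ Int
  unify Int ~ Int
  unify Int ~ Int
  unify Bool ~ Int
  FAIL: mismatch Bool ~ Int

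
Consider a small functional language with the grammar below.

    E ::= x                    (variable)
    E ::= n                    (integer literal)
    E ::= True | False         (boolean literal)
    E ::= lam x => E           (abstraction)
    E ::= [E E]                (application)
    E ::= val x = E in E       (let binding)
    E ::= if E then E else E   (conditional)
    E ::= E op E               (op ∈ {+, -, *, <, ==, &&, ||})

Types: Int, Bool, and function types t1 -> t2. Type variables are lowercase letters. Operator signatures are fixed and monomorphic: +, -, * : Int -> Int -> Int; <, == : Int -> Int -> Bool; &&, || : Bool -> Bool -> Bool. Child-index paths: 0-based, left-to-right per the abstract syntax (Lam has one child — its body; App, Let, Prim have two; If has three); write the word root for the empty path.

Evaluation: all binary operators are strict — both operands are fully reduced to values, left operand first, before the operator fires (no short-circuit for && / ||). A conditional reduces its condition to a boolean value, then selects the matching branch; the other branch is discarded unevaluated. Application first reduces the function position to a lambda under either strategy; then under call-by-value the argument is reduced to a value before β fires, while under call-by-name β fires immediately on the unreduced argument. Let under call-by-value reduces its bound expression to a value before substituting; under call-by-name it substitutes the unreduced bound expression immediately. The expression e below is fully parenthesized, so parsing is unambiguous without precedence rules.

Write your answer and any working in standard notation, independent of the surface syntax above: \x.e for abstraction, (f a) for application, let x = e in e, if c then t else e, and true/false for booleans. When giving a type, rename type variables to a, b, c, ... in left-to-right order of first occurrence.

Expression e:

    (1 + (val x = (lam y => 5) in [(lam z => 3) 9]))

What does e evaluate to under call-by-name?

Trace:
step 0: (1 + (let x = (\y.5) in ((\z.3) 9)))
step 1: [let@1] (1 + ((\z.3) 9))
step 2: [beta@1] (1 + 3)
step 3: [delta@root] 4

Answer: 4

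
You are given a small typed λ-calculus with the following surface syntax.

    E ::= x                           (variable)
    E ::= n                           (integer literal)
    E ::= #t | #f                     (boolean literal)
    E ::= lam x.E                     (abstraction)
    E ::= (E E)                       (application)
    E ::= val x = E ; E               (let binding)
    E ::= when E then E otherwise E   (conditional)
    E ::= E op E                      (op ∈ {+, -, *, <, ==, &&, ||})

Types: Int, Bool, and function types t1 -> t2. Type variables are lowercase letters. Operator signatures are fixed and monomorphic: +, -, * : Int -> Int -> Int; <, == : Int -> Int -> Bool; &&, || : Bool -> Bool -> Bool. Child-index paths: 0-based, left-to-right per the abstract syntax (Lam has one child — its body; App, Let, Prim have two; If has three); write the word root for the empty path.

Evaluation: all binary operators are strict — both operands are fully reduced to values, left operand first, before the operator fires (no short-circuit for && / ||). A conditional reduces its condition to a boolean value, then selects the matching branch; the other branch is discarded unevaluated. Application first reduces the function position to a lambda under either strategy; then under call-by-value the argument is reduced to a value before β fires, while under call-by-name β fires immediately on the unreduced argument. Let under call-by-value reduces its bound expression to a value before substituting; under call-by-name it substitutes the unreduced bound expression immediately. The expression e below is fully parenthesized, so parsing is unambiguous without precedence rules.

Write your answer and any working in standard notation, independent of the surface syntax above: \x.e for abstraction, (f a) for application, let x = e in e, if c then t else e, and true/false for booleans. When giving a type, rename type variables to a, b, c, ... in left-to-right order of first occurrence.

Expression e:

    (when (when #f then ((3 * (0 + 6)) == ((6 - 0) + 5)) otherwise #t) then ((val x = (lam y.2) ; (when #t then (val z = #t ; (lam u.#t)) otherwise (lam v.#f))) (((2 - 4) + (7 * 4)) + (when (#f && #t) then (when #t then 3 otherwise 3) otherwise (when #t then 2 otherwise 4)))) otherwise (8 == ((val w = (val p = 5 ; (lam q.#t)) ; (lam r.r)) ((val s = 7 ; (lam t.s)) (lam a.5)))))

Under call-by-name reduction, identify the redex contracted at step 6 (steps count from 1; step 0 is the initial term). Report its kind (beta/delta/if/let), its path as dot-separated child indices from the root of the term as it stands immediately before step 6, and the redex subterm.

Working:
step 0: (if (if false then ((3 * (0 + 6)) == ((6 - 0) + 5)) else true) then ((let x = (\y.2) in (if true then (let z = true in (\u.true)) else (\v.false))) (((2 - 4) + (7 * 4)) + (if (false && true) then (if true then 3 else 3) else (if true then 2 else 4)))) else (8 == ((let w = (let p = 5 in (\q.true)) in (\r.r)) ((let s = 7 in (\t.s)) (\a.5)))))
step 1: [if@0] (if true then ((let x = (\y.2) in (if true then (let z = true in (\u.true)) else (\v.false))) (((2 - 4) + (7 * 4)) + (if (false && true) then (if true then 3 else 3) else (if true then 2 else 4)))) else (8 == ((let w = (let p = 5 in (\q.true)) in (\r.r)) ((let s = 7 in (\t.s)) (\a.5)))))
step 2: [if@root] ((let x = (\y.2) in (if true then (let z = true in (\u.true)) else (\v.false))) (((2 - 4) + (7 * 4)) + (if (false && true) then (if true then 3 else 3) else (if true then 2 else 4))))
step 3: [let@0] ((if true then (let z = true in (\u.true)) else (\v.false)) (((2 - 4) + (7 * 4)) + (if (false && true) then (if true then 3 else 3) else (if true then 2 else 4))))
step 4: [if@0] ((let z = true in (\u.true)) (((2 - 4) + (7 * 4)) + (if (false && true) then (if true then 3 else 3) else (if true then 2 else 4))))
step 5: [let@0] ((\u.true) (((2 - 4) + (7 * 4)) + (if (false && true) then (if true then 3 else 3) else (if true then 2 else 4))))
step 6: [beta@root] true

Answer: beta at root : ((\u.true) (((2 - 4) + (7 * 4)) + (if (false && true) then (if true then 3 else 3) else (if true then 2 else 4))))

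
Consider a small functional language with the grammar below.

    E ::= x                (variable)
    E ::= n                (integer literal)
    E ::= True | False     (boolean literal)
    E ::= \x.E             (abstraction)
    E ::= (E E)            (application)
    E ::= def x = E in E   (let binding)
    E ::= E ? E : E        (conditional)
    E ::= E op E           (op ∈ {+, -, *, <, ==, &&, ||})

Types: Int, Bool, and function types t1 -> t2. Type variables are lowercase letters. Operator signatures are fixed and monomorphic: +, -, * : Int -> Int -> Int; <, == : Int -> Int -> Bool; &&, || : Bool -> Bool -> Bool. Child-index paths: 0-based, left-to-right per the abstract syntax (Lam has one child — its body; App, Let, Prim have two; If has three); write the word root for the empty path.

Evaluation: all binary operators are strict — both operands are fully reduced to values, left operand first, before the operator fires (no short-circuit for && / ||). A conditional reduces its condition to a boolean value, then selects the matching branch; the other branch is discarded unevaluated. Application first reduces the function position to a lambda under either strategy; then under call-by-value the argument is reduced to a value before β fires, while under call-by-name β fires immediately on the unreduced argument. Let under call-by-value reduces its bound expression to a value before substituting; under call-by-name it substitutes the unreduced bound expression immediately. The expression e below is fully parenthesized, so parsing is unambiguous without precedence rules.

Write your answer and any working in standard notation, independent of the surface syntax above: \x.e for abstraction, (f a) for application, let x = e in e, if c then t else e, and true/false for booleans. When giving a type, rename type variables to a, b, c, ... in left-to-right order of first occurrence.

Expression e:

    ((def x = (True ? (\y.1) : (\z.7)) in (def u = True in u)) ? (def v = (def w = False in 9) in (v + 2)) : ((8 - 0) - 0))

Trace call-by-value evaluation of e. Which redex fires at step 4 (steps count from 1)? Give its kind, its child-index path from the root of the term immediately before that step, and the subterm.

Trace:
step 0: (if (let x = (if true then (\y.1) else (\z.7)) in (let u = true in u)) then (let v = (let w = false in 9) in (v + 2)) else ((8 - 0) - 0))
step 1: [if@0.0] (if (let x = (\y.1) in (let u = true in u)) then (let v = (let w = false in 9) in (v + 2)) else ((8 - 0) - 0))
step 2: [let@0] (if (let u = true in u) then (let v = (let w = false in 9) in (v + 2)) else ((8 - 0) - 0))
step 3: [let@0] (if true then (let v = (let w = false in 9) in (v + 2)) else ((8 - 0) - 0))
step 4: [if@root] (let v = (let w = false in 9) in (v + 2))

Answer: if at root : (if true then (let v = (let w = false in 9) in (v + 2)) else ((8 - 0) - 0))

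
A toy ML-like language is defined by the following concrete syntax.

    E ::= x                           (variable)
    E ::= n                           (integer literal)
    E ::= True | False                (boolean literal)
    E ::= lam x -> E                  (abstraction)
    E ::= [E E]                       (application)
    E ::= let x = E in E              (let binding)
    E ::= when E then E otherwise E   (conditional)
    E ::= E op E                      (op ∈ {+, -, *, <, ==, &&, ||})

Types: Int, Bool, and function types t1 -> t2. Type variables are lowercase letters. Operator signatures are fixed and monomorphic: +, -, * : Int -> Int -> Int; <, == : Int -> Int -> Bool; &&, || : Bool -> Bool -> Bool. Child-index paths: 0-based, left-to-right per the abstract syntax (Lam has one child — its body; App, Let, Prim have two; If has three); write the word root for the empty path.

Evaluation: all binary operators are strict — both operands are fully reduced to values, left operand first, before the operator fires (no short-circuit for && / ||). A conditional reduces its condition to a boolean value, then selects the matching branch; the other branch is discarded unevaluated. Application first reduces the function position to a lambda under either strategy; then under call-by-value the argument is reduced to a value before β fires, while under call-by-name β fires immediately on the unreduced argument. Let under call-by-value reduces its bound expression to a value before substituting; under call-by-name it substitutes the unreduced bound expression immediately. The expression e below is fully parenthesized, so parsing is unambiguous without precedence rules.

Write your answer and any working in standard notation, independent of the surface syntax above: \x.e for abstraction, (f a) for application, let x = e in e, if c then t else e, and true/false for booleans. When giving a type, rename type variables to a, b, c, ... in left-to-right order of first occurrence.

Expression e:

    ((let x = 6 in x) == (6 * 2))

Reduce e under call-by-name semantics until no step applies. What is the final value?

Trace:
step 0: ((let x = 6 in x) == (6 * 2))
step 1: [let@0] (6 == (6 * 2))
step 2: [delta@1] (6 == 12)
step 3: [delta@root] false

Answer: false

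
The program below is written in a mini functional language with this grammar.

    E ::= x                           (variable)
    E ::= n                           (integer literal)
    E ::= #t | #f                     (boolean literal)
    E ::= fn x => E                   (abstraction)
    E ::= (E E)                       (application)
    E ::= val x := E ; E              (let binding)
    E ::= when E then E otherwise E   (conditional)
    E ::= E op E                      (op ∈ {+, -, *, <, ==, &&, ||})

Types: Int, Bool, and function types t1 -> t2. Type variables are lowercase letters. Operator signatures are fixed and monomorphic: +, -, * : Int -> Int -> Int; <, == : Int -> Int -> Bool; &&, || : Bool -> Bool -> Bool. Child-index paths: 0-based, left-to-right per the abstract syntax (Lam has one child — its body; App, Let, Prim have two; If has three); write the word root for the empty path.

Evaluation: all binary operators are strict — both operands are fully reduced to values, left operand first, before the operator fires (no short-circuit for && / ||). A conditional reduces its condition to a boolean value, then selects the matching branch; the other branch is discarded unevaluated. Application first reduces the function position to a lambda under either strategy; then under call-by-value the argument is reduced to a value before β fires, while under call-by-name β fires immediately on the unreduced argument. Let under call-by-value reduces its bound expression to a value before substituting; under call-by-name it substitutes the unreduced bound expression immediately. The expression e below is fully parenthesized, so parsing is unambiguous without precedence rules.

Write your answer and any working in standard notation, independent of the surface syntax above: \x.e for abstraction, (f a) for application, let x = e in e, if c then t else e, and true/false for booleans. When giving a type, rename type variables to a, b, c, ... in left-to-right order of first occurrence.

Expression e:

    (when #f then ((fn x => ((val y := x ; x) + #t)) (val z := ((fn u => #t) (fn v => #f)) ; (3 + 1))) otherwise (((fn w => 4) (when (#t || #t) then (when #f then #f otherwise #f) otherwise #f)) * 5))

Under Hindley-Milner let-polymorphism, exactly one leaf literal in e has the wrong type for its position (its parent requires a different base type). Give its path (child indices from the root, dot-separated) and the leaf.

Answer: 1.0.0.1 : true

Derivation:
  unify Bool ~ Bool
x : a
let y : a
x : a
  unify a ~ Int
  unify Bool ~ Int
  FAIL: mismatch Bool ~ Int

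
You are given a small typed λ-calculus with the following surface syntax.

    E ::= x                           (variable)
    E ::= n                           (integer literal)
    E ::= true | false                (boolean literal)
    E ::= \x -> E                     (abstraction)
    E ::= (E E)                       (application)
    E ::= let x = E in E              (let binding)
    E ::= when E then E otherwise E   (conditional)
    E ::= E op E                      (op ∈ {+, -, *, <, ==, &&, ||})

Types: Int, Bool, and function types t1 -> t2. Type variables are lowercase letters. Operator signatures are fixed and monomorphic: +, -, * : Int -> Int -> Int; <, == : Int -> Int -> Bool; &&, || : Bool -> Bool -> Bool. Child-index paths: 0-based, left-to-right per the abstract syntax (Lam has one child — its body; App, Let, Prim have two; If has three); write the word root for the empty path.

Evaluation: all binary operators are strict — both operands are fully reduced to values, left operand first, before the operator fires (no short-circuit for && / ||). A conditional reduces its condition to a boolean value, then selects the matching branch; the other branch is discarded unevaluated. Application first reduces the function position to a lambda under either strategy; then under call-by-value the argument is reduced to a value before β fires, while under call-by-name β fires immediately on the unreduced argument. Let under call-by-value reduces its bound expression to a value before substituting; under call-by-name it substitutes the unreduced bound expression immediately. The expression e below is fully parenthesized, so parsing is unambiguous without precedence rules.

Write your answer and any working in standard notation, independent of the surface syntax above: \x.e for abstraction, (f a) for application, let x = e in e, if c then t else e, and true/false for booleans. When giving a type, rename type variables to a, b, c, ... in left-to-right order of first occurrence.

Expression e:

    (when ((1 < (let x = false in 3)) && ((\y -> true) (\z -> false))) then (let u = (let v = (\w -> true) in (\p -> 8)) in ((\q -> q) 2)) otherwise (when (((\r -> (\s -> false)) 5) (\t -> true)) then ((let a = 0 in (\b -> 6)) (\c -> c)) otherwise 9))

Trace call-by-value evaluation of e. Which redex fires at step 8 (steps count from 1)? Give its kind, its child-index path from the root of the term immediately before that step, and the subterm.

Answer: beta at root : ((\q.q) 2)

Derivation:
step 0: (if ((1 < (let x = false in 3)) && ((\y.true) (\z.false))) then (let u = (let v = (\w.true) in (\p.8)) in ((\q.q) 2)) else (if (((\r.(\s.false)) 5) (\t.true)) then ((let a = 0 in (\b.6)) (\c.c)) else 9))
step 1: [let@0.0.1] (if ((1 < 3) && ((\y.true) (\z.false))) then (let u = (let v = (\w.true) in (\p.8)) in ((\q.q) 2)) else (if (((\r.(\s.false)) 5) (\t.true)) then ((let a = 0 in (\b.6)) (\c.c)) else 9))
step 2: [delta@0.0] (if (true && ((\y.true) (\z.false))) then (let u = (let v = (\w.true) in (\p.8)) in ((\q.q) 2)) else (if (((\r.(\s.false)) 5) (\t.true)) then ((let a = 0 in (\b.6)) (\c.c)) else 9))
step 3: [beta@0.1] (if (true && true) then (let u = (let v = (\w.true) in (\p.8)) in ((\q.q) 2)) else (if (((\r.(\s.false)) 5) (\t.true)) then ((let a = 0 in (\b.6)) (\c.c)) else 9))
step 4: [delta@0] (if true then (let u = (let v = (\w.true) in (\p.8)) in ((\q.q) 2)) else (if (((\r.(\s.false)) 5) (\t.true)) then ((let a = 0 in (\b.6)) (\c.c)) else 9))
step 5: [if@root] (let u = (let v = (\w.true) in (\p.8)) in ((\q.q) 2))
step 6: [let@0] (let u = (\p.8) in ((\q.q) 2))
step 7: [let@root] ((\q.q) 2)
step 8: [beta@root] 2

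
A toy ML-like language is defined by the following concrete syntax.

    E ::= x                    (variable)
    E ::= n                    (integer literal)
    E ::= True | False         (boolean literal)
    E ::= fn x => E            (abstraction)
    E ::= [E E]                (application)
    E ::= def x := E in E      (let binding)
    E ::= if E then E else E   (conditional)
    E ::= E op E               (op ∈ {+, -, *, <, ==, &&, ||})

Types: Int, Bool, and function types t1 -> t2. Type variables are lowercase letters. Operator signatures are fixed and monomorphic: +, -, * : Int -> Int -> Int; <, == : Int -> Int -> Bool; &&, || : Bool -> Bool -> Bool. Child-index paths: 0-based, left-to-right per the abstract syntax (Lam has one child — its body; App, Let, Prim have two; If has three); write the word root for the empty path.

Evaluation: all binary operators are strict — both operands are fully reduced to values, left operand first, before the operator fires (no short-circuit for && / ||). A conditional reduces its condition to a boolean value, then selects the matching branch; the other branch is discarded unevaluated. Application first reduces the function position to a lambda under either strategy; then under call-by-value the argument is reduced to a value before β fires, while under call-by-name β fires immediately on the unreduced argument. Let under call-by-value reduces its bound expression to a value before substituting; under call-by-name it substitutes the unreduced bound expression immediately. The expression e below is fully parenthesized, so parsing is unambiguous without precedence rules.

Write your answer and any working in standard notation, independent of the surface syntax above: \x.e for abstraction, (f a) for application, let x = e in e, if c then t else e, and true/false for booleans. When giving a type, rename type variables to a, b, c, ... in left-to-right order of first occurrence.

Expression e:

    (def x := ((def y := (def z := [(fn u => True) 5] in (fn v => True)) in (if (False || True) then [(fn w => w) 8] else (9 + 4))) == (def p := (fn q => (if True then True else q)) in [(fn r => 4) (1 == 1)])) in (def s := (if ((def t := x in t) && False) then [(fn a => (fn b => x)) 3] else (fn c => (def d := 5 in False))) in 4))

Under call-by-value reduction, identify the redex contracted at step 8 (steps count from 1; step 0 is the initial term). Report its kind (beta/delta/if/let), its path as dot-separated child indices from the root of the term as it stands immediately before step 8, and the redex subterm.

Answer: delta at 0.1.1 : (1 == 1)

Working:
step 0: (let x = ((let y = (let z = ((\u.true) 5) in (\v.true)) in (if (false || true) then ((\w.w) 8) else (9 + 4))) == (let p = (\q.(if true then true else q)) in ((\r.4) (1 == 1)))) in (let s = (if ((let t = x in t) && false) then ((\a.(\b.x)) 3) else (\c.(let d = 5 in false))) in 4))
step 1: [beta@0.0.0.0] (let x = ((let y = (let z = true in (\v.true)) in (if (false || true) then ((\w.w) 8) else (9 + 4))) == (let p = (\q.(if true then true else q)) in ((\r.4) (1 == 1)))) in (let s = (if ((let t = x in t) && false) then ((\a.(\b.x)) 3) else (\c.(let d = 5 in false))) in 4))
step 2: [let@0.0.0] (let x = ((let y = (\v.true) in (if (false || true) then ((\w.w) 8) else (9 + 4))) == (let p = (\q.(if true then true else q)) in ((\r.4) (1 == 1)))) in (let s = (if ((let t = x in t) && false) then ((\a.(\b.x)) 3) else (\c.(let d = 5 in false))) in 4))
step 3: [let@0.0] (let x = ((if (false || true) then ((\w.w) 8) else (9 + 4)) == (let p = (\q.(if true then true else q)) in ((\r.4) (1 == 1)))) in (let s = (if ((let t = x in t) && false) then ((\a.(\b.x)) 3) else (\c.(let d = 5 in false))) in 4))
step 4: [delta@0.0.0] (let x = ((if true then ((\w.w) 8) else (9 + 4)) == (let p = (\q.(if true then true else q)) in ((\r.4) (1 == 1)))) in (let s = (if ((let t = x in t) && false) then ((\a.(\b.x)) 3) else (\c.(let d = 5 in false))) in 4))
step 5: [if@0.0] (let x = (((\w.w) 8) == (let p = (\q.(if true then true else q)) in ((\r.4) (1 == 1)))) in (let s = (if ((let t = x in t) && false) then ((\a.(\b.x)) 3) else (\c.(let d = 5 in false))) in 4))
step 6: [beta@0.0] (let x = (8 == (let p = (\q.(if true then true else q)) in ((\r.4) (1 == 1)))) in (let s = (if ((let t = x in t) && false) then ((\a.(\b.x)) 3) else (\c.(let d = 5 in false))) in 4))
step 7: [let@0.1] (let x = (8 == ((\r.4) (1 == 1))) in (let s = (if ((let t = x in t) && false) then ((\a.(\b.x)) 3) else (\c.(let d = 5 in false))) in 4))
step 8: [delta@0.1.1] (let x = (8 == ((\r.4) true)) in (let s = (if ((let t = x in t) && false) then ((\a.(\b.x)) 3) else (\c.(let d = 5 in false))) in 4))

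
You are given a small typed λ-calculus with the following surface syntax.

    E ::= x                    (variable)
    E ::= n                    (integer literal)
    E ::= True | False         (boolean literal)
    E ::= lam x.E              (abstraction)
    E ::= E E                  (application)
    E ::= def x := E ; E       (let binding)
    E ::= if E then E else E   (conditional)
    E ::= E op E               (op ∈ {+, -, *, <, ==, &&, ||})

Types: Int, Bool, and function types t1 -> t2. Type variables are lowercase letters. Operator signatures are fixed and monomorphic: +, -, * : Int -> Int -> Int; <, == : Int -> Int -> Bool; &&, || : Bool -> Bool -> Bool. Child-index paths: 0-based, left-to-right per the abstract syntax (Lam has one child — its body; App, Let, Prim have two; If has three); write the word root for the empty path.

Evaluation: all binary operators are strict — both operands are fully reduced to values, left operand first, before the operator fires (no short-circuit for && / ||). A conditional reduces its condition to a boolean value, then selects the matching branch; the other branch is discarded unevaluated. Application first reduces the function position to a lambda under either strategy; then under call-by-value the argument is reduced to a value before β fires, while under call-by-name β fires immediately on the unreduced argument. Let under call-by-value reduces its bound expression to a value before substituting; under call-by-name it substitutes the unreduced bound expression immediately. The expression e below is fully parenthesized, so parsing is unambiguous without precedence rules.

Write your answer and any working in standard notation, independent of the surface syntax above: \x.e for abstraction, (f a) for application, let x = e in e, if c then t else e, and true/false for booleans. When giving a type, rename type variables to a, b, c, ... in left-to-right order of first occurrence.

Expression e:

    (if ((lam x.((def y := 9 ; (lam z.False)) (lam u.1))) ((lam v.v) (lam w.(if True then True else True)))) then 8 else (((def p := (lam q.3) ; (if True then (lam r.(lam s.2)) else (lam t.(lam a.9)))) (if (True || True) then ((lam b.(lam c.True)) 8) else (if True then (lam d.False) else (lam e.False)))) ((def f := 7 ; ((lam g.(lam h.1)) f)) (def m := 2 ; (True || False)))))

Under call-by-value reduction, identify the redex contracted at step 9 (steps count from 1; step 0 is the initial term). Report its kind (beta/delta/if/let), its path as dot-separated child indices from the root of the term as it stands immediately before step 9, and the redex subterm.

Answer: if at 0.1 : (if true then ((\b.(\c.true)) 8) else (if true then (\d.false) else (\e.false)))

Working:
step 0: (if ((\x.((let y = 9 in (\z.false)) (\u.1))) ((\v.v) (\w.(if true then true else true)))) then 8 else (((let p = (\q.3) in (if true then (\r.(\s.2)) else (\t.(\a.9)))) (if (true || true) then ((\b.(\c.true)) 8) else (if true then (\d.false) else (\e.false)))) ((let f = 7 in ((\g.(\h.1)) f)) (let m = 2 in (true || false)))))
step 1: [beta@0.1] (if ((\x.((let y = 9 in (\z.false)) (\u.1))) (\w.(if true then true else true))) then 8 else (((let p = (\q.3) in (if true then (\r.(\s.2)) else (\t.(\a.9)))) (if (true || true) then ((\b.(\c.true)) 8) else (if true then (\d.false) else (\e.false)))) ((let f = 7 in ((\g.(\h.1)) f)) (let m = 2 in (true || false)))))
step 2: [beta@0] (if ((let y = 9 in (\z.false)) (\u.1)) then 8 else (((let p = (\q.3) in (if true then (\r.(\s.2)) else (\t.(\a.9)))) (if (true || true) then ((\b.(\c.true)) 8) else (if true then (\d.false) else (\e.false)))) ((let f = 7 in ((\g.(\h.1)) f)) (let m = 2 in (true || false)))))
step 3: [let@0.0] (if ((\z.false) (\u.1)) then 8 else (((let p = (\q.3) in (if true then (\r.(\s.2)) else (\t.(\a.9)))) (if (true || true) then ((\b.(\c.true)) 8) else (if true then (\d.false) else (\e.false)))) ((let f = 7 in ((\g.(\h.1)) f)) (let m = 2 in (true || false)))))
step 4: [beta@0] (if false then 8 else (((let p = (\q.3) in (if true then (\r.(\s.2)) else (\t.(\a.9)))) (if (true || true) then ((\b.(\c.true)) 8) else (if true then (\d.false) else (\e.false)))) ((let f = 7 in ((\g.(\h.1)) f)) (let m = 2 in (true || false)))))
step 5: [if@root] (((let p = (\q.3) in (if true then (\r.(\s.2)) else (\t.(\a.9)))) (if (true || true) then ((\b.(\c.true)) 8) else (if true then (\d.false) else (\e.false)))) ((let f = 7 in ((\g.(\h.1)) f)) (let m = 2 in (true || false))))
step 6: [let@0.0] (((if true then (\r.(\s.2)) else (\t.(\a.9))) (if (true || true) then ((\b.(\c.true)) 8) else (if true then (\d.false) else (\e.false)))) ((let f = 7 in ((\g.(\h.1)) f)) (let m = 2 in (true || false))))
step 7: [if@0.0] (((\r.(\s.2)) (if (true || true) then ((\b.(\c.true)) 8) else (if true then (\d.false) else (\e.false)))) ((let f = 7 in ((\g.(\h.1)) f)) (let m = 2 in (true || false))))
step 8: [delta@0.1.0] (((\r.(\s.2)) (if true then ((\b.(\c.true)) 8) else (if true then (\d.false) else (\e.false)))) ((let f = 7 in ((\g.(\h.1)) f)) (let m = 2 in (true || false))))
step 9: [if@0.1] (((\r.(\s.2)) ((\b.(\c.true)) 8)) ((let f = 7 in ((\g.(\h.1)) f)) (let m = 2 in (true || false))))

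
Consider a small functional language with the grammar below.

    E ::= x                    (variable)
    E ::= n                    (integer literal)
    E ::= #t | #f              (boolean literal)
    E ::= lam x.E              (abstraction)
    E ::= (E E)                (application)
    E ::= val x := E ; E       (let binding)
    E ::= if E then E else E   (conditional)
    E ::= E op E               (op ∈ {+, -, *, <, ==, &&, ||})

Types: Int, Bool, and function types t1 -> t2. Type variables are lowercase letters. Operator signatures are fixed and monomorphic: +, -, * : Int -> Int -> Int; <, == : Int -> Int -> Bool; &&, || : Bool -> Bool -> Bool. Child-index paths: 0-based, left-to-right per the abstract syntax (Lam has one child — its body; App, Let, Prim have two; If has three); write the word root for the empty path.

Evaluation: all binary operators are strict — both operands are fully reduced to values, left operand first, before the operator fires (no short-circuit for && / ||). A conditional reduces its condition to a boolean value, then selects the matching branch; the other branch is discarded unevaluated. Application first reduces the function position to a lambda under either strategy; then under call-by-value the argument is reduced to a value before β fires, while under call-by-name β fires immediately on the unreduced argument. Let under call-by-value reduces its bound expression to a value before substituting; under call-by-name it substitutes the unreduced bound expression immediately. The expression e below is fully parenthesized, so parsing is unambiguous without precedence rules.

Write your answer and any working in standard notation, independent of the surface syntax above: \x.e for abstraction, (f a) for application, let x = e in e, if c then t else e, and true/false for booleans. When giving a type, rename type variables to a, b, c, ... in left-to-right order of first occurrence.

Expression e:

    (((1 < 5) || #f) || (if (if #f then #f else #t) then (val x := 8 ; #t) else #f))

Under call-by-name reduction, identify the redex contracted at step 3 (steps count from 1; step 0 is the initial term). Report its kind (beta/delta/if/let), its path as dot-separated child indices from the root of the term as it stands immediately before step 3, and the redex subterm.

Answer: if at 1.0 : (if false then false else true)

Working:
step 0: (((1 < 5) || false) || (if (if false then false else true) then (let x = 8 in true) else false))
step 1: [delta@0.0] ((true || false) || (if (if false then false else true) then (let x = 8 in true) else false))
step 2: [delta@0] (true || (if (if false then false else true) then (let x = 8 in true) else false))
step 3: [if@1.0] (true || (if true then (let x = 8 in true) else false))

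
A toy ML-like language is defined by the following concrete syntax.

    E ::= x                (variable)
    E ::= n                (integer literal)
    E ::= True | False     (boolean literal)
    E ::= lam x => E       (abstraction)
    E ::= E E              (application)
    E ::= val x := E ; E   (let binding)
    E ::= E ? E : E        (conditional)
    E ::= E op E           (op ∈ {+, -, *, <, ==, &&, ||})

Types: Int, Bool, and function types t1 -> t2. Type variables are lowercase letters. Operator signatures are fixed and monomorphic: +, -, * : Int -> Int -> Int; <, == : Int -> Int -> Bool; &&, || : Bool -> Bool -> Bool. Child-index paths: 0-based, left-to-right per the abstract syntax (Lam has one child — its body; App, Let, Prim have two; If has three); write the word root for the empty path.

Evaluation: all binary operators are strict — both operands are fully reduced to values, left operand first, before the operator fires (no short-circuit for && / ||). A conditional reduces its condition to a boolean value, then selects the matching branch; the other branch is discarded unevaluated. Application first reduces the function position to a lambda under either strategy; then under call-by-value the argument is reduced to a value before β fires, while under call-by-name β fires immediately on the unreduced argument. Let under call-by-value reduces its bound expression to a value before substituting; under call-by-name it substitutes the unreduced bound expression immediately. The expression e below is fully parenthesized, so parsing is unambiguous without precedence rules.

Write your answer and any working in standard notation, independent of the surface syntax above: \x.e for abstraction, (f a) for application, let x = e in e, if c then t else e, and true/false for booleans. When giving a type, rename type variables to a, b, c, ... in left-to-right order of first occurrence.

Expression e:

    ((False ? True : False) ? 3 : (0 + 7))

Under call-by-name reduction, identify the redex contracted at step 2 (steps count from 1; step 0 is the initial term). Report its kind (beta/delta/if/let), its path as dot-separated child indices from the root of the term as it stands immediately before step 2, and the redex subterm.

Answer: if at root : (if false then 3 else (0 + 7))

Working:
step 0: (if (if false then true else false) then 3 else (0 + 7))
step 1: [if@0] (if false then 3 else (0 + 7))
step 2: [if@root] (0 + 7)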